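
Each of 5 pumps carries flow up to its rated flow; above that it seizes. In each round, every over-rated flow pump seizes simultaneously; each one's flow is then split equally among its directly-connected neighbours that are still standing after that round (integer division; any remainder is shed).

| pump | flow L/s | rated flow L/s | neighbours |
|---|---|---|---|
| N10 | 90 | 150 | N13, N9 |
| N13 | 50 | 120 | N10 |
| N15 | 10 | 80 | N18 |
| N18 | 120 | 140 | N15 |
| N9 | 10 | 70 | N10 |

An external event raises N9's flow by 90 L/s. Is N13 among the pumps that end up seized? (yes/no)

yes

Round 1 — N9 at 100 > 70. N9 seizes.
  N9 sheds 100 L/s to N10: 100 each.
    N10: 90+100 = 190 > 150
Round 2 — N10 seizes.
  N10 sheds 190 L/s to N13: 190 each.
    N13: 50+190 = 240 > 120
Round 3 — N13 seizes.
  N13 sheds 240 L/s: no online neighbours, lost.
No further seizures.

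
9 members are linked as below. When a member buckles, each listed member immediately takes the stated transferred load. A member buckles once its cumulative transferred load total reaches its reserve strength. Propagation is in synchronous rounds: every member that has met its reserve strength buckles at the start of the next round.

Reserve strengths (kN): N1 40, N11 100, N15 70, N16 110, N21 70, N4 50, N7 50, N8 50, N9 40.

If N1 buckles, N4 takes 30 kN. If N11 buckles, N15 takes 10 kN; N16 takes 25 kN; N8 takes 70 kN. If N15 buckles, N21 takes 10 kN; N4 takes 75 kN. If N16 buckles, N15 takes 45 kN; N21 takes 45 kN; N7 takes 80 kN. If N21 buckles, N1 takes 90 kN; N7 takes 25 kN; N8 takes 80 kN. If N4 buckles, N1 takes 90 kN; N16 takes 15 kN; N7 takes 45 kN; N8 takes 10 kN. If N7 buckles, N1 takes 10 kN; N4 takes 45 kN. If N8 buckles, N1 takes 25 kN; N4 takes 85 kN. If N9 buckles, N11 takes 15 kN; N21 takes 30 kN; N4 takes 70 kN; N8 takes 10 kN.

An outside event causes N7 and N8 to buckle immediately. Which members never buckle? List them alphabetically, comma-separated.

Round 1 — N7, N8 buckle (initial).
  N1: +10+25 → 35 < 40
  N4: +45+85 → 130 ≥ 50
Round 2 — N4 buckles.
  N1: +90 → 125 ≥ 40
  N16: +15 → 15 < 110
Round 3 — N1 buckles.
No further bucklings.

N11, N15, N16, N21, N9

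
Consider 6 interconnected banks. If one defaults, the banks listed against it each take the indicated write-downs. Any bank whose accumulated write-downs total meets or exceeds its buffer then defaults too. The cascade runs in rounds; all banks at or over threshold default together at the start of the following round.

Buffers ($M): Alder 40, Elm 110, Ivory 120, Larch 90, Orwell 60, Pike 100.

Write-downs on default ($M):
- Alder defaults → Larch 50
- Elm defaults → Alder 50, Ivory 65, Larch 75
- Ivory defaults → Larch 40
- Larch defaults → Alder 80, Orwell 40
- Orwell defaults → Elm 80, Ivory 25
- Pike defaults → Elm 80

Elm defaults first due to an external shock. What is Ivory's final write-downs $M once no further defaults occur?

Round 1 — Elm defaults (initial).
  Alder: +50 → 50 ≥ 40
  Ivory: +65 → 65 < 120
  Larch: +75 → 75 < 90
Round 2 — Alder defaults.
  Larch: +50 → 125 ≥ 90
Round 3 — Larch defaults.
  Orwell: +40 → 40 < 60
No further defaults.

65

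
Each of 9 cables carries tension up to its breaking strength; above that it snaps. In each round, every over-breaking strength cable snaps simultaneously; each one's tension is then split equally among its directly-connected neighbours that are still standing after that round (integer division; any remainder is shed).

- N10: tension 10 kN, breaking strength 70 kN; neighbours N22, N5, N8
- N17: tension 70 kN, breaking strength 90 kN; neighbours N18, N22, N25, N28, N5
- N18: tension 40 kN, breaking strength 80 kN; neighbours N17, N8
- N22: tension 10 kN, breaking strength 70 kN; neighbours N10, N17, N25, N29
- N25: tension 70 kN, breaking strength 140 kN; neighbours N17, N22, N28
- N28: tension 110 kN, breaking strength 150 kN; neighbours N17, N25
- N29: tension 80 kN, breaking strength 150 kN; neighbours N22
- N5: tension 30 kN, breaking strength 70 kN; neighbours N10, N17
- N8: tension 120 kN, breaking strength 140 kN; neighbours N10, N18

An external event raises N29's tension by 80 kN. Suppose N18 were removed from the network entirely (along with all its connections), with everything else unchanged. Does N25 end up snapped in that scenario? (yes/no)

With N18 removed:
Round 1 — N29 at 160 > 150. N29 snaps.
  N29 sheds 160 kN to N22: 160 each.
    N22: 10+160 = 170 > 70
Round 2 — N22 snaps.
  N22 sheds 170 kN to N10, N17, N25: 56 each (2 lost).
    N10: 10+56 = 66 ≤ 70
    N17: 70+56 = 126 > 90
    N25: 70+56 = 126 ≤ 140
Round 3 — N17 snaps.
  N17 sheds 126 kN to N25, N28, N5: 42 each.
    N25: 126+42 = 168 > 140
    N28: 110+42 = 152 > 150
    N5: 30+42 = 72 > 70
Round 4 — N25, N28, N5 snap.
  N25 sheds 168 kN: no online neighbours, lost.
  N28 sheds 152 kN: no online neighbours, lost.
  N5 sheds 72 kN to N10: 72 each.
    N10: 66+72 = 138 > 70
Round 5 — N10 snaps.
  N10 sheds 138 kN to N8: 138 each.
    N8: 120+138 = 258 > 140
Round 6 — N8 snaps.
  N8 sheds 258 kN: no online neighbours, lost.
No further breaks.

yes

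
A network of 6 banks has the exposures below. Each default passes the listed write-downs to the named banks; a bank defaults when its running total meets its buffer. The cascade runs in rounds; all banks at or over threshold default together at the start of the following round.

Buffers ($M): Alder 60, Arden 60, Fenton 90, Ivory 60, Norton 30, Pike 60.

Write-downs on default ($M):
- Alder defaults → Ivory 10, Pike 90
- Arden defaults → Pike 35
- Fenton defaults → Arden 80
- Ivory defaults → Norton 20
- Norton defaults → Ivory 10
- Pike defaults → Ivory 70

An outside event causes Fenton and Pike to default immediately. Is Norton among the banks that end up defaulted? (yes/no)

no

Round 1 — Fenton, Pike default (initial).
  Arden: +80 → 80 ≥ 60
  Ivory: +70 → 70 ≥ 60
Round 2 — Arden, Ivory default.
  Norton: +20 → 20 < 30
No further defaults.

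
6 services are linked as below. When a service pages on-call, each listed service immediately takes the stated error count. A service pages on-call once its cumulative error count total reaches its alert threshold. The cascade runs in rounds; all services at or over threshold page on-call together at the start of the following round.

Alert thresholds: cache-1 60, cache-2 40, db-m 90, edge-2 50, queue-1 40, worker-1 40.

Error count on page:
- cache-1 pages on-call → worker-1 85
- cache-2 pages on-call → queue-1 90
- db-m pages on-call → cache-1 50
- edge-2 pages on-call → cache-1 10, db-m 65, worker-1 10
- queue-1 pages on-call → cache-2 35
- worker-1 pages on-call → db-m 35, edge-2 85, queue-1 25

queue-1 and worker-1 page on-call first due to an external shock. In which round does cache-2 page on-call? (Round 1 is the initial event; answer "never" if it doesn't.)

Round 1 — queue-1, worker-1 page on-call (initial).
  cache-2: +35 → 35 < 40
  db-m: +35 → 35 < 90
  edge-2: +85 → 85 ≥ 50
Round 2 — edge-2 pages on-call.
  cache-1: +10 → 10 < 60
  db-m: +65 → 100 ≥ 90
Round 3 — db-m pages on-call.
  cache-1: +50 → 60 ≥ 60
Round 4 — cache-1 pages on-call.
No further pages.

never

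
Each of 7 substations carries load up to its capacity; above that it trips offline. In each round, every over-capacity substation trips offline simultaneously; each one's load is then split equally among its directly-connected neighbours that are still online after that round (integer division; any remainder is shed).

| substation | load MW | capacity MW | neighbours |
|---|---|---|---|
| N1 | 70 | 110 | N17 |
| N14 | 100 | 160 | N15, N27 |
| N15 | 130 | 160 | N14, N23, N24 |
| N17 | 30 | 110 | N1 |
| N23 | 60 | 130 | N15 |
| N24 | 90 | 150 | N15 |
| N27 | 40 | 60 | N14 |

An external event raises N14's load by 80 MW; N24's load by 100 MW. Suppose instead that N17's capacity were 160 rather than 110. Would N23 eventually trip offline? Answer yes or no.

yes

With N17's capacity at 160:
Round 1 — N14 at 180 > 160; N24 at 190 > 150. N14, N24 trip offline.
  N14 sheds 180 MW to N15, N27: 90 each.
    N15: 130+90 = 220 > 160
    N27: 40+90 = 130 > 60
  N24 sheds 190 MW to N15: 190 each.
    N15: 220+190 = 410 > 160
Round 2 — N15, N27 trip offline.
  N15 sheds 410 MW to N23: 410 each.
    N23: 60+410 = 470 > 130
  N27 sheds 130 MW: no online neighbours, lost.
Round 3 — N23 trips offline.
  N23 sheds 470 MW: no online neighbours, lost.
No further trips.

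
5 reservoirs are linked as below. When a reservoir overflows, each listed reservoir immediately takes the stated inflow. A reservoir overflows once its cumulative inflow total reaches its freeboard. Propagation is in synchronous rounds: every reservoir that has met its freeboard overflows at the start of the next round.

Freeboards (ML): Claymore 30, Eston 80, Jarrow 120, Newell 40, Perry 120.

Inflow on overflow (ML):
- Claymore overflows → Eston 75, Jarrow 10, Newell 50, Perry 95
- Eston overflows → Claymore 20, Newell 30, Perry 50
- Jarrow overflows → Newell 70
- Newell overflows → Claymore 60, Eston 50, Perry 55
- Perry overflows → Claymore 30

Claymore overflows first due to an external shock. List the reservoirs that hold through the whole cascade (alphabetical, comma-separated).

Jarrow

Round 1 — Claymore overflows (initial).
  Eston: +75 → 75 < 80
  Jarrow: +10 → 10 < 120
  Newell: +50 → 50 ≥ 40
  Perry: +95 → 95 < 120
Round 2 — Newell overflows.
  Eston: +50 → 125 ≥ 80
  Perry: +55 → 150 ≥ 120
Round 3 — Eston, Perry overflow.
No further overflows.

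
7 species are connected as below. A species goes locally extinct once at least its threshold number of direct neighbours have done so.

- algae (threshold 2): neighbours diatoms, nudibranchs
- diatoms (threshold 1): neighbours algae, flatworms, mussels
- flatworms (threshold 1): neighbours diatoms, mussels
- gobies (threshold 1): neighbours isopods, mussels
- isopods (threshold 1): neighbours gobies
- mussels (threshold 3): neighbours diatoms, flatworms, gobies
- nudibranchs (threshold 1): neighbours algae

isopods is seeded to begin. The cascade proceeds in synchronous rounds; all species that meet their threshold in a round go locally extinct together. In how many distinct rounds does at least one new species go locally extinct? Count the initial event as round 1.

Round 1 — isopods goes locally extinct (initial).
Round 2 — checking thresholds:
  gobies: 1 of 2 neighbours ≥ 1, goes locally extinct.
Round 3 — no new extinctions; cascade stops.

2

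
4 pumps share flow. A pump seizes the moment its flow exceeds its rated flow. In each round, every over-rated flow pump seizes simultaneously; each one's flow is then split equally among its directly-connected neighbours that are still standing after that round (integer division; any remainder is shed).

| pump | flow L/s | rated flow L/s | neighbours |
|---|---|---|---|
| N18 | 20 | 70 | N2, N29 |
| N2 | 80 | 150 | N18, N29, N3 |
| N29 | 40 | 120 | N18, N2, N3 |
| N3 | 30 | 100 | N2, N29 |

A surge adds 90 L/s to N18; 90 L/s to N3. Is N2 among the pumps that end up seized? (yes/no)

yes

Round 1 — N18 at 110 > 70; N3 at 120 > 100. N18, N3 seize.
  N18 sheds 110 L/s to N2, N29: 55 each.
    N2: 80+55 = 135 ≤ 150
    N29: 40+55 = 95 ≤ 120
  N3 sheds 120 L/s to N2, N29: 60 each.
    N2: 135+60 = 195 > 150
    N29: 95+60 = 155 > 120
Round 2 — N2, N29 seize.
  N2 sheds 195 L/s: no online neighbours, lost.
  N29 sheds 155 L/s: no online neighbours, lost.
No further seizures.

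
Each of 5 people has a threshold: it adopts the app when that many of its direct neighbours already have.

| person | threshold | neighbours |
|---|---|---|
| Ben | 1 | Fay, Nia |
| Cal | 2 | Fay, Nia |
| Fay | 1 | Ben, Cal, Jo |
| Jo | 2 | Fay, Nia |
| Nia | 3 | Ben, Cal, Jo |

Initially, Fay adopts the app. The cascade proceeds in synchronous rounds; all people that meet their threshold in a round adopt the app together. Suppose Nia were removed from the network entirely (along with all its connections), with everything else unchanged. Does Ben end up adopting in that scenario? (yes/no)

yes

With Nia removed:
Round 1 — Fay adopts the app (initial).
Round 2 — checking thresholds:
  Ben: 1 of 1 neighbours ≥ 1, adopts the app.
  Cal: 1 of 1 neighbours < 2, holds.
  Jo: 1 of 1 neighbours < 2, holds.
Round 3 — no new adoptions; cascade stops.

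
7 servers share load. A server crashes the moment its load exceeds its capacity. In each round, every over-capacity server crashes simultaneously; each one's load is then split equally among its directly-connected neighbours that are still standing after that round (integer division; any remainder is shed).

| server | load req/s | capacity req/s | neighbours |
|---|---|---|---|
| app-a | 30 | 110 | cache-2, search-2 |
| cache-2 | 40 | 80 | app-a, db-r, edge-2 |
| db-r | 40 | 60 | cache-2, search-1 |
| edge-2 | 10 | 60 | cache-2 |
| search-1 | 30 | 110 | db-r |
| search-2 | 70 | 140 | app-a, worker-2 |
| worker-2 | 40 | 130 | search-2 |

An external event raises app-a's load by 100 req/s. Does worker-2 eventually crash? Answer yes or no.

no

Round 1 — app-a at 130 > 110. app-a crashes.
  app-a sheds 130 req/s to cache-2, search-2: 65 each.
    cache-2: 40+65 = 105 > 80
    search-2: 70+65 = 135 ≤ 140
Round 2 — cache-2 crashes.
  cache-2 sheds 105 req/s to db-r, edge-2: 52 each (1 lost).
    db-r: 40+52 = 92 > 60
    edge-2: 10+52 = 62 > 60
Round 3 — db-r, edge-2 crash.
  db-r sheds 92 req/s to search-1: 92 each.
    search-1: 30+92 = 122 > 110
  edge-2 sheds 62 req/s: no online neighbours, lost.
Round 4 — search-1 crashes.
  search-1 sheds 122 req/s: no online neighbours, lost.
No further crashes.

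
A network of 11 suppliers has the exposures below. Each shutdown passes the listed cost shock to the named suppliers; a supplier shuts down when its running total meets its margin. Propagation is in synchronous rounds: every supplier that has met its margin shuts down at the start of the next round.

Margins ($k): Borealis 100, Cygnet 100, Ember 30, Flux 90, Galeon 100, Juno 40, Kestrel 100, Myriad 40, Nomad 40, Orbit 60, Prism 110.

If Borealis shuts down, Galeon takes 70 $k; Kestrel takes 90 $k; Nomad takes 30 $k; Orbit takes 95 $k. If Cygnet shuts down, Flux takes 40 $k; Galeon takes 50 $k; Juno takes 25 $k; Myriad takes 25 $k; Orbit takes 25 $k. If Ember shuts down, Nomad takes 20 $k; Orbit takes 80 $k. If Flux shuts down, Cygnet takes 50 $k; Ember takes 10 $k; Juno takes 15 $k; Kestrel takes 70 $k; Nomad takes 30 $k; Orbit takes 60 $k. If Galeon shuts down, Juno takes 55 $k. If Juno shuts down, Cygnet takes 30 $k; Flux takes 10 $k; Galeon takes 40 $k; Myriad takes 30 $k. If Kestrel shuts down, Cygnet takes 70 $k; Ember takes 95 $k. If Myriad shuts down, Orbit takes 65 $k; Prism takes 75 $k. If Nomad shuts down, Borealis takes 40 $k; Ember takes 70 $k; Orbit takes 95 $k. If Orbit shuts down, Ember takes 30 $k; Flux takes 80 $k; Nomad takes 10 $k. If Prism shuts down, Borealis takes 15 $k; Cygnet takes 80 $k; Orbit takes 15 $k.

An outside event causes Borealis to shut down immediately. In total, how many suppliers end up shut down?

4

Round 1 — Borealis shuts down (initial).
  Galeon: +70 → 70 < 100
  Kestrel: +90 → 90 < 100
  Nomad: +30 → 30 < 40
  Orbit: +95 → 95 ≥ 60
Round 2 — Orbit shuts down.
  Ember: +30 → 30 ≥ 30
  Flux: +80 → 80 < 90
  Nomad: +10 → 40 ≥ 40
Round 3 — Ember, Nomad shut down.
No further shutdowns.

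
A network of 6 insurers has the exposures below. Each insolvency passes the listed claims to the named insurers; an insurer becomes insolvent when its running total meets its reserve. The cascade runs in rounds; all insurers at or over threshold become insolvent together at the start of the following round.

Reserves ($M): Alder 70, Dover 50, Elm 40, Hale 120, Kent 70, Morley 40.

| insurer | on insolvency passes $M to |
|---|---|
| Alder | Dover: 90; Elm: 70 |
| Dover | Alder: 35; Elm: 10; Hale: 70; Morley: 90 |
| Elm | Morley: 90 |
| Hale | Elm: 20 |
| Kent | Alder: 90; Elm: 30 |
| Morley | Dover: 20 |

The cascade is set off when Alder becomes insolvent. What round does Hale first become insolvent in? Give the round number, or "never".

Round 1 — Alder becomes insolvent (initial).
  Dover: +90 → 90 ≥ 50
  Elm: +70 → 70 ≥ 40
Round 2 — Dover, Elm become insolvent.
  Hale: +70 → 70 < 120
  Morley: +90+90 → 180 ≥ 40
Round 3 — Morley becomes insolvent.
No further insolvencies.

never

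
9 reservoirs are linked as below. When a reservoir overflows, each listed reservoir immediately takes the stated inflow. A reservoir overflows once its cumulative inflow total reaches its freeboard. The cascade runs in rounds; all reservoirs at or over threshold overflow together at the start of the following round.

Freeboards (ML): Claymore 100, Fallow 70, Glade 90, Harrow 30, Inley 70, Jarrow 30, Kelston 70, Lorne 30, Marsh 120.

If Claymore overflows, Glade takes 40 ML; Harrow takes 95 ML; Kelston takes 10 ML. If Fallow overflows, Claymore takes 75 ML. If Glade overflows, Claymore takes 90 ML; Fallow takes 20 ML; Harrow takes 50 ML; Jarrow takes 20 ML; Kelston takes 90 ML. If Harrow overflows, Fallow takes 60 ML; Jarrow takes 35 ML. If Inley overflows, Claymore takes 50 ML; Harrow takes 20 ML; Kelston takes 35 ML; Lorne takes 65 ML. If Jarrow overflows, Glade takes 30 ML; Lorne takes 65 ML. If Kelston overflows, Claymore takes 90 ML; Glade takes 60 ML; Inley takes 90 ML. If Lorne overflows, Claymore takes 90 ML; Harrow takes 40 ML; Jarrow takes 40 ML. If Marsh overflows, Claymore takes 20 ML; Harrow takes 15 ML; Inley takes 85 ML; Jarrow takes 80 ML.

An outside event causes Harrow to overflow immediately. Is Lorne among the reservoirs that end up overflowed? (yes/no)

yes

Round 1 — Harrow overflows (initial).
  Fallow: +60 → 60 < 70
  Jarrow: +35 → 35 ≥ 30
Round 2 — Jarrow overflows.
  Glade: +30 → 30 < 90
  Lorne: +65 → 65 ≥ 30
Round 3 — Lorne overflows.
  Claymore: +90 → 90 < 100
No further overflows.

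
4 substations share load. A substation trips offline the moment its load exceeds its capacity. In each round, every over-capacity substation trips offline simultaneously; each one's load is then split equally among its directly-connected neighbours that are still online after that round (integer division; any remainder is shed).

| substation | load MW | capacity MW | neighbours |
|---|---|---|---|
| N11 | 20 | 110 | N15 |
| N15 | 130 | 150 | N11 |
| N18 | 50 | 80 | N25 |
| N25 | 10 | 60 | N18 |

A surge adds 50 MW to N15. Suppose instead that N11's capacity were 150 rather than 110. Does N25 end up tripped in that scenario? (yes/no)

With N11's capacity at 150:
Round 1 — N15 at 180 > 150. N15 trips offline.
  N15 sheds 180 MW to N11: 180 each.
    N11: 20+180 = 200 > 150
Round 2 — N11 trips offline.
  N11 sheds 200 MW: no online neighbours, lost.
No further trips.

no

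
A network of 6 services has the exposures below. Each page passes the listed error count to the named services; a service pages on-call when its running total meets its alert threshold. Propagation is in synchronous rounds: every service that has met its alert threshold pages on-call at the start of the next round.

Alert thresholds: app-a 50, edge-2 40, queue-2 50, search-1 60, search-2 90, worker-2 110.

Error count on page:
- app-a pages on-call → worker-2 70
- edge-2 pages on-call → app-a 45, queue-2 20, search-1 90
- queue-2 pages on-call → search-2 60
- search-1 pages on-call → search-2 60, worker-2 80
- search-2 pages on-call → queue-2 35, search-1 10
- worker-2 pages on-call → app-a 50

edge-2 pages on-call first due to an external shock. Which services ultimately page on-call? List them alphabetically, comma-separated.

Round 1 — edge-2 pages on-call (initial).
  app-a: +45 → 45 < 50
  queue-2: +20 → 20 < 50
  search-1: +90 → 90 ≥ 60
Round 2 — search-1 pages on-call.
  search-2: +60 → 60 < 90
  worker-2: +80 → 80 < 110
No further pages.

edge-2, search-1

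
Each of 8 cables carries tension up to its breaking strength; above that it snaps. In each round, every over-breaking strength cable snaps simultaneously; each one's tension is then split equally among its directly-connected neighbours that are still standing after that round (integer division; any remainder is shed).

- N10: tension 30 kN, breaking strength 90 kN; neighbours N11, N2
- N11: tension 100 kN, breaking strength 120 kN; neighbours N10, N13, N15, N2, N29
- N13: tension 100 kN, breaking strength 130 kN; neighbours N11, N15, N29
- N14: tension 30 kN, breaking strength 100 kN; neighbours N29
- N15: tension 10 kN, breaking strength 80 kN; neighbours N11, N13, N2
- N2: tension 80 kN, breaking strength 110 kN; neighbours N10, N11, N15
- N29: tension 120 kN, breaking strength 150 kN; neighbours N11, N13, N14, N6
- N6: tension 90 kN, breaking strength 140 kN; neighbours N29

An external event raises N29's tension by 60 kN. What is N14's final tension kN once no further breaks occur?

75

Round 1 — N29 at 180 > 150. N29 snaps.
  N29 sheds 180 kN to N11, N13, N14, N6: 45 each.
    N11: 100+45 = 145 > 120
    N13: 100+45 = 145 > 130
    N14: 30+45 = 75 ≤ 100
    N6: 90+45 = 135 ≤ 140
Round 2 — N11, N13 snap.
  N11 sheds 145 kN to N10, N15, N2: 48 each (1 lost).
    N10: 30+48 = 78 ≤ 90
    N15: 10+48 = 58 ≤ 80
    N2: 80+48 = 128 > 110
  N13 sheds 145 kN to N15: 145 each.
    N15: 58+145 = 203 > 80
Round 3 — N15, N2 snap.
  N15 sheds 203 kN: no online neighbours, lost.
  N2 sheds 128 kN to N10: 128 each.
    N10: 78+128 = 206 > 90
Round 4 — N10 snaps.
  N10 sheds 206 kN: no online neighbours, lost.
No further breaks.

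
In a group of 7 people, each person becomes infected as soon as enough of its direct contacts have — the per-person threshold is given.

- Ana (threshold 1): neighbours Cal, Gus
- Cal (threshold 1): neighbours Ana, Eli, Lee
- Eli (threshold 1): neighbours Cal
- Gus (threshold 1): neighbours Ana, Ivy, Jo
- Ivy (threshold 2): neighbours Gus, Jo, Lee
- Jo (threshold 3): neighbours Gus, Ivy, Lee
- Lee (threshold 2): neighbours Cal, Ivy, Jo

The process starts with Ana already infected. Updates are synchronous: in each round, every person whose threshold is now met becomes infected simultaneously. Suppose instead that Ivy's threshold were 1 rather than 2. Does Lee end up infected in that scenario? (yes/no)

yes

With Ivy's threshold at 1:
Round 1 — Ana becomes infected (initial).
Round 2 — checking thresholds:
  Cal: 1 of 3 neighbours ≥ 1, becomes infected.
  Gus: 1 of 3 neighbours ≥ 1, becomes infected.
Round 3 — checking thresholds:
  Eli: 1 of 1 neighbours ≥ 1, becomes infected.
  Ivy: 1 of 3 neighbours ≥ 1, becomes infected.
  Jo: 1 of 3 neighbours < 3, below threshold.
  Lee: 1 of 3 neighbours < 2, below threshold.
Round 4 — checking thresholds:
  Jo: 2 of 3 neighbours < 3, below threshold.
  Lee: 2 of 3 neighbours ≥ 2, becomes infected.
Round 5 — checking thresholds:
  Jo: 3 of 3 neighbours ≥ 3, becomes infected.
Round 6 — no new infections; cascade stops.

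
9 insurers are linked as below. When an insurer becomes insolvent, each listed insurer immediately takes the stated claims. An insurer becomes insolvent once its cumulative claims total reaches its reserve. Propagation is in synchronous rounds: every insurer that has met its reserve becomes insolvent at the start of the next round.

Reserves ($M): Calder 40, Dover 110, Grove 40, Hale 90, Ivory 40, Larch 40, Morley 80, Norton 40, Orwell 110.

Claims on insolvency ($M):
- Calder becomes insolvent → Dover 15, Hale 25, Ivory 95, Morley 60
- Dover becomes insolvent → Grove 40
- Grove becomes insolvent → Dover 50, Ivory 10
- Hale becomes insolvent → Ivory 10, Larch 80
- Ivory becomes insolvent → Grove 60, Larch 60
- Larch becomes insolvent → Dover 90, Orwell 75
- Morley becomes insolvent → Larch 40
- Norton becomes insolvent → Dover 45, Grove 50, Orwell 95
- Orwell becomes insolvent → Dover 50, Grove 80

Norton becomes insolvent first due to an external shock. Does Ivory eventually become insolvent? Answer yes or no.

no

Round 1 — Norton becomes insolvent (initial).
  Dover: +45 → 45 < 110
  Grove: +50 → 50 ≥ 40
  Orwell: +95 → 95 < 110
Round 2 — Grove becomes insolvent.
  Dover: +50 → 95 < 110
  Ivory: +10 → 10 < 40
No further insolvencies.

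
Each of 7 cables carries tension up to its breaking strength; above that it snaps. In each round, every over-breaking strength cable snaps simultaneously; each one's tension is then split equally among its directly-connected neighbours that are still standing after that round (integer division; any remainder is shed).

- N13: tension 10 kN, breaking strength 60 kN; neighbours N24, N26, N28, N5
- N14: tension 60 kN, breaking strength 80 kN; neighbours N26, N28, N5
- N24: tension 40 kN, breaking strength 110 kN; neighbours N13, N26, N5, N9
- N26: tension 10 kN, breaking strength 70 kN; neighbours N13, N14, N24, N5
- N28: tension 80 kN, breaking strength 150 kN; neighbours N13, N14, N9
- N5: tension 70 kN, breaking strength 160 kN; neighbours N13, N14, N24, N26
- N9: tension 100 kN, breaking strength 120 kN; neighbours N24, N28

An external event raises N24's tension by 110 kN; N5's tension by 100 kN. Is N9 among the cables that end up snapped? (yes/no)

Round 1 — N24 at 150 > 110; N5 at 170 > 160. N24, N5 snap.
  N24 sheds 150 kN to N13, N26, N9: 50 each.
    N13: 10+50 = 60 ≤ 60
    N26: 10+50 = 60 ≤ 70
    N9: 100+50 = 150 > 120
  N5 sheds 170 kN to N13, N14, N26: 56 each (2 lost).
    N13: 60+56 = 116 > 60
    N14: 60+56 = 116 > 80
    N26: 60+56 = 116 > 70
Round 2 — N13, N14, N26, N9 snap.
  N13 sheds 116 kN to N28: 116 each.
    N28: 80+116 = 196 > 150
  N14 sheds 116 kN to N28: 116 each.
    N28: 196+116 = 312 > 150
  N26 sheds 116 kN: no online neighbours, lost.
  N9 sheds 150 kN to N28: 150 each.
    N28: 312+150 = 462 > 150
Round 3 — N28 snaps.
  N28 sheds 462 kN: no online neighbours, lost.
No further breaks.

yes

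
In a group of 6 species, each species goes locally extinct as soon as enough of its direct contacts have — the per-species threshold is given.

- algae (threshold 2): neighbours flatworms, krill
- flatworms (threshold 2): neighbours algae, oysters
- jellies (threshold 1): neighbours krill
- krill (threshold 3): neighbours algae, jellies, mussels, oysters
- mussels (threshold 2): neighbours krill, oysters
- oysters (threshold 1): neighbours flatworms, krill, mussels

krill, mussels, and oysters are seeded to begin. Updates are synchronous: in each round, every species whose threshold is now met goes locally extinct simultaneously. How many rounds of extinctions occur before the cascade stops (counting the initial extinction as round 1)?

Round 1 — krill, mussels, oysters go locally extinct (initial).
Round 2 — checking thresholds:
  algae: 1 of 2 neighbours < 2, below threshold.
  flatworms: 1 of 2 neighbours < 2, below threshold.
  jellies: 1 of 1 neighbours ≥ 1, goes locally extinct.
Round 3 — no new extinctions; cascade stops.

2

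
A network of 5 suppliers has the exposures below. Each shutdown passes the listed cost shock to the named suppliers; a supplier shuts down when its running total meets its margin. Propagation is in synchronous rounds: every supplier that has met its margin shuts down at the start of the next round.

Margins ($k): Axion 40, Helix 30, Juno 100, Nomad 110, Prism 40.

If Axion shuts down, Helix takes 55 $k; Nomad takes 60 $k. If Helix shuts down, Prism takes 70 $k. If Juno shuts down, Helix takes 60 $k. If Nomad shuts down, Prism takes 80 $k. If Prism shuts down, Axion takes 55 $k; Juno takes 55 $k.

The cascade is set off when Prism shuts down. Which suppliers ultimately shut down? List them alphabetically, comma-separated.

Axion, Helix, Prism

Round 1 — Prism shuts down (initial).
  Axion: +55 → 55 ≥ 40
  Juno: +55 → 55 < 100
Round 2 — Axion shuts down.
  Helix: +55 → 55 ≥ 30
  Nomad: +60 → 60 < 110
Round 3 — Helix shuts down.
No further shutdowns.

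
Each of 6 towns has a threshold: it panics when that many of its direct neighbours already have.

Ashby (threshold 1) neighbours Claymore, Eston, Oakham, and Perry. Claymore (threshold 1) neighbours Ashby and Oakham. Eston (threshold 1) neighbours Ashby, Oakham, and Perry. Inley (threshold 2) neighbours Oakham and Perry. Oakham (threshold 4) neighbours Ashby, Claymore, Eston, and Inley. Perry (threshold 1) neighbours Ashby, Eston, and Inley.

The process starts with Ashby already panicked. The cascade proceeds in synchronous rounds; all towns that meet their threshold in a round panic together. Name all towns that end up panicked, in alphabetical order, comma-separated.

Round 1 — Ashby panics (initial).
Round 2 — checking thresholds:
  Claymore: 1 of 2 neighbours ≥ 1, panics.
  Eston: 1 of 3 neighbours ≥ 1, panics.
  Oakham: 1 of 4 neighbours < 4, below threshold.
  Perry: 1 of 3 neighbours ≥ 1, panics.
Round 3 — no new panics; cascade stops.

Ashby, Claymore, Eston, Perry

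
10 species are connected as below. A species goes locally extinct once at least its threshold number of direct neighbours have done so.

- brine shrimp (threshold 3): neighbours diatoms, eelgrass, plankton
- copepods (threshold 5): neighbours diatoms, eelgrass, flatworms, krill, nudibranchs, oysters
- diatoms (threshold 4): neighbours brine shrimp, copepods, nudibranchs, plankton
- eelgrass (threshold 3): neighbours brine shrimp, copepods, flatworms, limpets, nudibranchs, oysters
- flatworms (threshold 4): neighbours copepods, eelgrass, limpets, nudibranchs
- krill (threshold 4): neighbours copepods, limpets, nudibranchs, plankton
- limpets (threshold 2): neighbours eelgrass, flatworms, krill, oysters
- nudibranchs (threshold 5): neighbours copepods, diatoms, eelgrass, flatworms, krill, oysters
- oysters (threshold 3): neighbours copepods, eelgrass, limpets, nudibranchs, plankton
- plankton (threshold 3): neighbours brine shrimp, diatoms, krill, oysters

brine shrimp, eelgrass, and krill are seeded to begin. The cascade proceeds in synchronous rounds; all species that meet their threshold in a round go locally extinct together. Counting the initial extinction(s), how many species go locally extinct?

4

Round 1 — brine shrimp, eelgrass, krill go locally extinct (initial).
Round 2 — checking thresholds:
  copepods: 2 of 6 neighbours < 5, below threshold.
  diatoms: 1 of 4 neighbours < 4, below threshold.
  flatworms: 1 of 4 neighbours < 4, below threshold.
  limpets: 2 of 4 neighbours ≥ 2, goes locally extinct.
  nudibranchs: 2 of 6 neighbours < 5, below threshold.
  oysters: 1 of 5 neighbours < 3, below threshold.
  plankton: 2 of 4 neighbours < 3, below threshold.
Round 3 — no new extinctions; cascade stops.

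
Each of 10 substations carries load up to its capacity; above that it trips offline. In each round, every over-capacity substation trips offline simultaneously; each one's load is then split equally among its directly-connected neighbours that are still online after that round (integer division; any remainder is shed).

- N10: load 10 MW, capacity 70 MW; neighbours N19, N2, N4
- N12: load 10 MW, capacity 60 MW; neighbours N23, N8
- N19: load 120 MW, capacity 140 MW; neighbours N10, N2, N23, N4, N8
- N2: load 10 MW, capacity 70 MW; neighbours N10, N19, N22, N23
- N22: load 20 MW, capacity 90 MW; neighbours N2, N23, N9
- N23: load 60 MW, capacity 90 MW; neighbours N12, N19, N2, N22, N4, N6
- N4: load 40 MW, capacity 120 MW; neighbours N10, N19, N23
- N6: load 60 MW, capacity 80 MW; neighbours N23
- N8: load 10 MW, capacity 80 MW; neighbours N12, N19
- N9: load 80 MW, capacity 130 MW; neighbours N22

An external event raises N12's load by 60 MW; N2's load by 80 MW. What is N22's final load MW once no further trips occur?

81

Round 1 — N12 at 70 > 60; N2 at 90 > 70. N12, N2 trip offline.
  N12 sheds 70 MW to N23, N8: 35 each.
    N23: 60+35 = 95 > 90
    N8: 10+35 = 45 ≤ 80
  N2 sheds 90 MW to N10, N19, N22, N23: 22 each (2 lost).
    N10: 10+22 = 32 ≤ 70
    N19: 120+22 = 142 > 140
    N22: 20+22 = 42 ≤ 90
    N23: 95+22 = 117 > 90
Round 2 — N19, N23 trip offline.
  N19 sheds 142 MW to N10, N4, N8: 47 each (1 lost).
    N10: 32+47 = 79 > 70
    N4: 40+47 = 87 ≤ 120
    N8: 45+47 = 92 > 80
  N23 sheds 117 MW to N22, N4, N6: 39 each.
    N22: 42+39 = 81 ≤ 90
    N4: 87+39 = 126 > 120
    N6: 60+39 = 99 > 80
Round 3 — N10, N4, N6, N8 trip offline.
  N10 sheds 79 MW: no online neighbours, lost.
  N4 sheds 126 MW: no online neighbours, lost.
  N6 sheds 99 MW: no online neighbours, lost.
  N8 sheds 92 MW: no online neighbours, lost.
No further trips.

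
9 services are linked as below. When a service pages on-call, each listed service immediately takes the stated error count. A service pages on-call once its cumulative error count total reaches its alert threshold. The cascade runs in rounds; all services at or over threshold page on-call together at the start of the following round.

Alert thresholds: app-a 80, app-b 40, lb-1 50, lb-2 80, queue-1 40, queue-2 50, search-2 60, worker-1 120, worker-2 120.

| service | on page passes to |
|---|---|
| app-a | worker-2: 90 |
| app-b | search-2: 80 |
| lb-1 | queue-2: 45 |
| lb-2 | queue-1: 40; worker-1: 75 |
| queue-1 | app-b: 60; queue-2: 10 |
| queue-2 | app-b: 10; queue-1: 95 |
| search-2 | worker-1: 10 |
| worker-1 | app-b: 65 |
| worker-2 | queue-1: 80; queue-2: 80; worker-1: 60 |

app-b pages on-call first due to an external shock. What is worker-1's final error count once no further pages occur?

Round 1 — app-b pages on-call (initial).
  search-2: +80 → 80 ≥ 60
Round 2 — search-2 pages on-call.
  worker-1: +10 → 10 < 120
No further pages.

10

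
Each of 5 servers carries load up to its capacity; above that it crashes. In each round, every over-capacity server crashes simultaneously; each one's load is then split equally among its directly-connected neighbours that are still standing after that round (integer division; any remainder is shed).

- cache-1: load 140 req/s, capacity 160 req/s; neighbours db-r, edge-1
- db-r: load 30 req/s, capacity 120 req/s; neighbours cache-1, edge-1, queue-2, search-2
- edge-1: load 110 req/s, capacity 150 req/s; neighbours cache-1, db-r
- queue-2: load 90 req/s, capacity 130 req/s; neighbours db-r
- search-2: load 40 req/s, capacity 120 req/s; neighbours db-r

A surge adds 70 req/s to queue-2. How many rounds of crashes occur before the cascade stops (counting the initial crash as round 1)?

Round 1 — queue-2 at 160 > 130. queue-2 crashes.
  queue-2 sheds 160 req/s to db-r: 160 each.
    db-r: 30+160 = 190 > 120
Round 2 — db-r crashes.
  db-r sheds 190 req/s to cache-1, edge-1, search-2: 63 each (1 lost).
    cache-1: 140+63 = 203 > 160
    edge-1: 110+63 = 173 > 150
    search-2: 40+63 = 103 ≤ 120
Round 3 — cache-1, edge-1 crash.
  cache-1 sheds 203 req/s: no online neighbours, lost.
  edge-1 sheds 173 req/s: no online neighbours, lost.
No further crashes.

3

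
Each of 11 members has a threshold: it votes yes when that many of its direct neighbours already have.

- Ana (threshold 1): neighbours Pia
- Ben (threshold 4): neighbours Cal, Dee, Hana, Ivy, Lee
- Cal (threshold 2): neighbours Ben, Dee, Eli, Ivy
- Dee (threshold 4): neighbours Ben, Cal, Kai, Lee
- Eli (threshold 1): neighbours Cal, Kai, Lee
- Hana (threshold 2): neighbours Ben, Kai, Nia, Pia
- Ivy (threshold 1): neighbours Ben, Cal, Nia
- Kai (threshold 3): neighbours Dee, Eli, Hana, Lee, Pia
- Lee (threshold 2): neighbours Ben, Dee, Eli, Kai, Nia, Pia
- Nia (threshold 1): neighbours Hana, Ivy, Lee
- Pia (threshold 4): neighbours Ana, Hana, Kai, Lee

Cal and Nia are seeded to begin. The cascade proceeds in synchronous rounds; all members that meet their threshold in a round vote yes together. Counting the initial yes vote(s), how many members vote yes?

Round 1 — Cal, Nia vote yes (initial).
Round 2 — checking thresholds:
  Ben: 1 of 5 neighbours < 4, holds.
  Dee: 1 of 4 neighbours < 4, holds.
  Eli: 1 of 3 neighbours ≥ 1, votes yes.
  Hana: 1 of 4 neighbours < 2, holds.
  Ivy: 2 of 3 neighbours ≥ 1, votes yes.
  Lee: 1 of 6 neighbours < 2, holds.
Round 3 — checking thresholds:
  Ben: 2 of 5 neighbours < 4, holds.
  Dee: 1 of 4 neighbours < 4, holds.
  Hana: 1 of 4 neighbours < 2, holds.
  Kai: 1 of 5 neighbours < 3, holds.
  Lee: 2 of 6 neighbours ≥ 2, votes yes.
Round 4 — no new yes votes; cascade stops.

5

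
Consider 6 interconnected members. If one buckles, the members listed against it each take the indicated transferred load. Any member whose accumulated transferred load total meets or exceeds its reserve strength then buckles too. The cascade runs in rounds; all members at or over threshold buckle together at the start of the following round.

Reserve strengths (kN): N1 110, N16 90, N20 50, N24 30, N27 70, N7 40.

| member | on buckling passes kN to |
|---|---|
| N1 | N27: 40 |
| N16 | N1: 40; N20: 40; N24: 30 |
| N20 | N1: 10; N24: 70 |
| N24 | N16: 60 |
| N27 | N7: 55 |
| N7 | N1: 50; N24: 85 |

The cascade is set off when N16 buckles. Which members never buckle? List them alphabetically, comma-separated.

Round 1 — N16 buckles (initial).
  N1: +40 → 40 < 110
  N20: +40 → 40 < 50
  N24: +30 → 30 ≥ 30
Round 2 — N24 buckles.
No further bucklings.

N1, N20, N27, N7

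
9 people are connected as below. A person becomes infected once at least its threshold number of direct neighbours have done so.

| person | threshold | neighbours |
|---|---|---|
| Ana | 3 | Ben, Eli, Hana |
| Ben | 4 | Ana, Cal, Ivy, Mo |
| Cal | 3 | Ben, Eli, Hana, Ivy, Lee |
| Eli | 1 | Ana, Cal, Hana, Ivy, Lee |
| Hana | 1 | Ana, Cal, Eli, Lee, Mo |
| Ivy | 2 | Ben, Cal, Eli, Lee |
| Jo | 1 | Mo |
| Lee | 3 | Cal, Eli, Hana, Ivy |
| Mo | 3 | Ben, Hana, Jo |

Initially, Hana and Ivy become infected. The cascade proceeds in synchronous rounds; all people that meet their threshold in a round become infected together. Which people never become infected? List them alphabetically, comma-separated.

Round 1 — Hana, Ivy become infected (initial).
Round 2 — checking thresholds:
  Ana: 1 of 3 neighbours < 3, holds.
  Ben: 1 of 4 neighbours < 4, holds.
  Cal: 2 of 5 neighbours < 3, holds.
  Eli: 2 of 5 neighbours ≥ 1, becomes infected.
  Lee: 2 of 4 neighbours < 3, holds.
  Mo: 1 of 3 neighbours < 3, holds.
Round 3 — checking thresholds:
  Ana: 2 of 3 neighbours < 3, holds.
  Ben: 1 of 4 neighbours < 4, holds.
  Cal: 3 of 5 neighbours ≥ 3, becomes infected.
  Lee: 3 of 4 neighbours ≥ 3, becomes infected.
  Mo: 1 of 3 neighbours < 3, holds.
Round 4 — no new infections; cascade stops.

Ana, Ben, Jo, Mo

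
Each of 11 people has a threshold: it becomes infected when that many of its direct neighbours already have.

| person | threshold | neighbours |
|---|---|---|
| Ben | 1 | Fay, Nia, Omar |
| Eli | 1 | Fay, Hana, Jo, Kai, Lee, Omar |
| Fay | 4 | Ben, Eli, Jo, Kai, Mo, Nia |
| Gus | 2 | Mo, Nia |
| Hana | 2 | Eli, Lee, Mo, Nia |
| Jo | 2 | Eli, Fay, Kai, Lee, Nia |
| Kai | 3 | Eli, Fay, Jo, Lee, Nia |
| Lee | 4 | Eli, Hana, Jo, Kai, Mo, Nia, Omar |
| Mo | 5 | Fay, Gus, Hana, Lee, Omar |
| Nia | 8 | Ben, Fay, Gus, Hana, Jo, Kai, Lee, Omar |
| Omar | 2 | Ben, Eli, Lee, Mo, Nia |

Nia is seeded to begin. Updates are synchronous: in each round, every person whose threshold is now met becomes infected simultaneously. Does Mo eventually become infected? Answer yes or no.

no

Round 1 — Nia becomes infected (initial).
Round 2 — checking thresholds:
  Ben: 1 of 3 neighbours ≥ 1, becomes infected.
  Fay: 1 of 6 neighbours < 4, below threshold.
  Gus: 1 of 2 neighbours < 2, below threshold.
  Hana: 1 of 4 neighbours < 2, below threshold.
  Jo: 1 of 5 neighbours < 2, below threshold.
  Kai: 1 of 5 neighbours < 3, below threshold.
  Lee: 1 of 7 neighbours < 4, below threshold.
  Omar: 1 of 5 neighbours < 2, below threshold.
Round 3 — checking thresholds:
  Fay: 2 of 6 neighbours < 4, below threshold.
  Gus: 1 of 2 neighbours < 2, below threshold.
  Hana: 1 of 4 neighbours < 2, below threshold.
  Jo: 1 of 5 neighbours < 2, below threshold.
  Kai: 1 of 5 neighbours < 3, below threshold.
  Lee: 1 of 7 neighbours < 4, below threshold.
  Omar: 2 of 5 neighbours ≥ 2, becomes infected.
Round 4 — checking thresholds:
  Eli: 1 of 6 neighbours ≥ 1, becomes infected.
  Fay: 2 of 6 neighbours < 4, below threshold.
  Gus: 1 of 2 neighbours < 2, below threshold.
  Hana: 1 of 4 neighbours < 2, below threshold.
  Jo: 1 of 5 neighbours < 2, below threshold.
  Kai: 1 of 5 neighbours < 3, below threshold.
  Lee: 2 of 7 neighbours < 4, below threshold.
  Mo: 1 of 5 neighbours < 5, below threshold.
Round 5 — checking thresholds:
  Fay: 3 of 6 neighbours < 4, below threshold.
  Gus: 1 of 2 neighbours < 2, below threshold.
  Hana: 2 of 4 neighbours ≥ 2, becomes infected.
  Jo: 2 of 5 neighbours ≥ 2, becomes infected.
  Kai: 2 of 5 neighbours < 3, below threshold.
  Lee: 3 of 7 neighbours < 4, below threshold.
  Mo: 1 of 5 neighbours < 5, below threshold.
Round 6 — checking thresholds:
  Fay: 4 of 6 neighbours ≥ 4, becomes infected.
  Gus: 1 of 2 neighbours < 2, below threshold.
  Kai: 3 of 5 neighbours ≥ 3, becomes infected.
  Lee: 5 of 7 neighbours ≥ 4, becomes infected.
  Mo: 2 of 5 neighbours < 5, below threshold.
Round 7 — no new infections; cascade stops.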